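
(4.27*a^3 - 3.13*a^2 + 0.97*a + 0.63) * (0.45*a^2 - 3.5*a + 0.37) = 1.9215*a^5 - 16.3535*a^4 + 12.9714*a^3 - 4.2696*a^2 - 1.8461*a + 0.2331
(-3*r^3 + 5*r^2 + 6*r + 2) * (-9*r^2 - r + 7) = 27*r^5 - 42*r^4 - 80*r^3 + 11*r^2 + 40*r + 14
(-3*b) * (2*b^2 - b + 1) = -6*b^3 + 3*b^2 - 3*b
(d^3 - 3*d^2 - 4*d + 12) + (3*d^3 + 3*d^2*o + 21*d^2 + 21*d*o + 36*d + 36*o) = 4*d^3 + 3*d^2*o + 18*d^2 + 21*d*o + 32*d + 36*o + 12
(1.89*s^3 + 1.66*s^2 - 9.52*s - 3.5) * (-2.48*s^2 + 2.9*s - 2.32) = -4.6872*s^5 + 1.3642*s^4 + 24.0388*s^3 - 22.7792*s^2 + 11.9364*s + 8.12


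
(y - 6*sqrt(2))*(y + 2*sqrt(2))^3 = y^4 - 48*y^2 - 128*sqrt(2)*y - 192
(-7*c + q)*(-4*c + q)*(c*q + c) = 28*c^3*q + 28*c^3 - 11*c^2*q^2 - 11*c^2*q + c*q^3 + c*q^2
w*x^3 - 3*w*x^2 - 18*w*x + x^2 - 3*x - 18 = (x - 6)*(x + 3)*(w*x + 1)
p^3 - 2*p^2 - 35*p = p*(p - 7)*(p + 5)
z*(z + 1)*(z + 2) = z^3 + 3*z^2 + 2*z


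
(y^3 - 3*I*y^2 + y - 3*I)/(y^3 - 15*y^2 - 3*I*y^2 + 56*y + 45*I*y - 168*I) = (y^2 + 1)/(y^2 - 15*y + 56)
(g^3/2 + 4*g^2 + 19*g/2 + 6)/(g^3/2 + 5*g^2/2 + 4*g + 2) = (g^2 + 7*g + 12)/(g^2 + 4*g + 4)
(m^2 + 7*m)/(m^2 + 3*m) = (m + 7)/(m + 3)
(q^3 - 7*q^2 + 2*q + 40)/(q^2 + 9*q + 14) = (q^2 - 9*q + 20)/(q + 7)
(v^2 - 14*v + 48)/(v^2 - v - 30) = (v - 8)/(v + 5)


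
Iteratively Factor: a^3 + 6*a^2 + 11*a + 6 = (a + 2)*(a^2 + 4*a + 3) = (a + 1)*(a + 2)*(a + 3)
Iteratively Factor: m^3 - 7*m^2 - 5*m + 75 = (m + 3)*(m^2 - 10*m + 25) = (m - 5)*(m + 3)*(m - 5)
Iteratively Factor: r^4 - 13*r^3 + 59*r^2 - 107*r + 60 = (r - 4)*(r^3 - 9*r^2 + 23*r - 15) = (r - 4)*(r - 1)*(r^2 - 8*r + 15) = (r - 5)*(r - 4)*(r - 1)*(r - 3)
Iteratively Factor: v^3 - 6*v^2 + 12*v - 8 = (v - 2)*(v^2 - 4*v + 4) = (v - 2)^2*(v - 2)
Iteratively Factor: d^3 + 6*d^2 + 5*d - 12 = (d - 1)*(d^2 + 7*d + 12) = (d - 1)*(d + 3)*(d + 4)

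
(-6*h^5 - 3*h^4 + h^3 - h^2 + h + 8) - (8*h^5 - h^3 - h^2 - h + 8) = -14*h^5 - 3*h^4 + 2*h^3 + 2*h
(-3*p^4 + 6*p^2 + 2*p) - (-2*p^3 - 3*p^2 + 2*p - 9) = -3*p^4 + 2*p^3 + 9*p^2 + 9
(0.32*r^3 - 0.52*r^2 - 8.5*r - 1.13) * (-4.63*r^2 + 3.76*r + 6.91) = -1.4816*r^5 + 3.6108*r^4 + 39.611*r^3 - 30.3213*r^2 - 62.9838*r - 7.8083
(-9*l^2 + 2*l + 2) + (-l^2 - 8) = -10*l^2 + 2*l - 6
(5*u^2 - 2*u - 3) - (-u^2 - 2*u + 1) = 6*u^2 - 4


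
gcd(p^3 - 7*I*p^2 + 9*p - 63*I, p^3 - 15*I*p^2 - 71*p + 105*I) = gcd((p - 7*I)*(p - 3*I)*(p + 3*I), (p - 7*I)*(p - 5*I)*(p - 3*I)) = p^2 - 10*I*p - 21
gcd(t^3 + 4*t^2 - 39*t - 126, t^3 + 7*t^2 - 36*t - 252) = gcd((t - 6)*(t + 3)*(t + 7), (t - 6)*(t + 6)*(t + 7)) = t^2 + t - 42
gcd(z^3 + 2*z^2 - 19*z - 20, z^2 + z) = z + 1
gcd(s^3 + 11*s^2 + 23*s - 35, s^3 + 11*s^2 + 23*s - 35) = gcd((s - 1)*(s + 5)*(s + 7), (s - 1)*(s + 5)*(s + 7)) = s^3 + 11*s^2 + 23*s - 35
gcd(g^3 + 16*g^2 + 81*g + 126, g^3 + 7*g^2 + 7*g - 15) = g + 3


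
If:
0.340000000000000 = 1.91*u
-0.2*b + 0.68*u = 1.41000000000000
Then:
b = -6.44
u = 0.18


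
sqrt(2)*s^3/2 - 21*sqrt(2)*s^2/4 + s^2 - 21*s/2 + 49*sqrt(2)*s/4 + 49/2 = (s - 7)*(s - 7/2)*(sqrt(2)*s/2 + 1)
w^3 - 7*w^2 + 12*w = w*(w - 4)*(w - 3)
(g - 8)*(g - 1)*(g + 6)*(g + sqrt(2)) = g^4 - 3*g^3 + sqrt(2)*g^3 - 46*g^2 - 3*sqrt(2)*g^2 - 46*sqrt(2)*g + 48*g + 48*sqrt(2)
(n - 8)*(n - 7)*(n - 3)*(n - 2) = n^4 - 20*n^3 + 137*n^2 - 370*n + 336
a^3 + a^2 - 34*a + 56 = (a - 4)*(a - 2)*(a + 7)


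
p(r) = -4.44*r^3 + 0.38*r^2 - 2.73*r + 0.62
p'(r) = -13.32*r^2 + 0.76*r - 2.73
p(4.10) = -310.19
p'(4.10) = -223.52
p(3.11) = -137.75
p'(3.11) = -129.20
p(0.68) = -2.46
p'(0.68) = -8.37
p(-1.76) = 30.81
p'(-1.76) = -45.33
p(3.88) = -263.60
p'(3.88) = -200.31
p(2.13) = -46.38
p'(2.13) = -61.54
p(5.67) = -811.98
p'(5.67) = -426.64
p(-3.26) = 167.39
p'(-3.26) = -146.77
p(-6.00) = 989.72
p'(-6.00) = -486.81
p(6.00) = -961.12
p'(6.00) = -477.69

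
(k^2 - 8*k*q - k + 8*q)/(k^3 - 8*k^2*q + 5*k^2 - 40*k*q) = (k - 1)/(k*(k + 5))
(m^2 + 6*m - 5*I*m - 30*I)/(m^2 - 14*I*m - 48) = (m^2 + m*(6 - 5*I) - 30*I)/(m^2 - 14*I*m - 48)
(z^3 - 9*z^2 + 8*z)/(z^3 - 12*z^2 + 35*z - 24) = z/(z - 3)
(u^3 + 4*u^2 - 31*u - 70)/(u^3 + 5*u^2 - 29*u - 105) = (u + 2)/(u + 3)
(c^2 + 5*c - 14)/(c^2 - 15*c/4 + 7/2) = 4*(c + 7)/(4*c - 7)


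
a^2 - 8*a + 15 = (a - 5)*(a - 3)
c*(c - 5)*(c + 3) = c^3 - 2*c^2 - 15*c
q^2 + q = q*(q + 1)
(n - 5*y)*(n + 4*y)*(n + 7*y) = n^3 + 6*n^2*y - 27*n*y^2 - 140*y^3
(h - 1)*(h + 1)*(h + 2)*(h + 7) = h^4 + 9*h^3 + 13*h^2 - 9*h - 14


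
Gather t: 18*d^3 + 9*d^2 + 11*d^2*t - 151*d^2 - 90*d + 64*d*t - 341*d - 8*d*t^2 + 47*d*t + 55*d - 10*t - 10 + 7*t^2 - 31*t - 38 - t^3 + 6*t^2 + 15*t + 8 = 18*d^3 - 142*d^2 - 376*d - t^3 + t^2*(13 - 8*d) + t*(11*d^2 + 111*d - 26) - 40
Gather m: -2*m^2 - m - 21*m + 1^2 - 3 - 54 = -2*m^2 - 22*m - 56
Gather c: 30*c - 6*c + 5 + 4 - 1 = 24*c + 8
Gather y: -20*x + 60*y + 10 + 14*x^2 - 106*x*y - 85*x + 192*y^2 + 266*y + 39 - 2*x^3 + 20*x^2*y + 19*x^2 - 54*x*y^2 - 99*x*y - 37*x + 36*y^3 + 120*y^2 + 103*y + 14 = -2*x^3 + 33*x^2 - 142*x + 36*y^3 + y^2*(312 - 54*x) + y*(20*x^2 - 205*x + 429) + 63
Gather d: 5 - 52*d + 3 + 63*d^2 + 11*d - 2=63*d^2 - 41*d + 6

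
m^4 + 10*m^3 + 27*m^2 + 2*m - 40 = (m - 1)*(m + 2)*(m + 4)*(m + 5)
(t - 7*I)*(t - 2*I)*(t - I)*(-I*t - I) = -I*t^4 - 10*t^3 - I*t^3 - 10*t^2 + 23*I*t^2 + 14*t + 23*I*t + 14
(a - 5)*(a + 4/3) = a^2 - 11*a/3 - 20/3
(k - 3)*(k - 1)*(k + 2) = k^3 - 2*k^2 - 5*k + 6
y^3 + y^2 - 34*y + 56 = (y - 4)*(y - 2)*(y + 7)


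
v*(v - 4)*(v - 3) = v^3 - 7*v^2 + 12*v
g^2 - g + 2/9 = (g - 2/3)*(g - 1/3)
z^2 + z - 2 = (z - 1)*(z + 2)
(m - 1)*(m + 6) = m^2 + 5*m - 6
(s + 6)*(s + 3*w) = s^2 + 3*s*w + 6*s + 18*w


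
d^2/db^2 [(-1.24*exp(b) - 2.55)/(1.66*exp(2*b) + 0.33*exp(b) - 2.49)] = (-3.416944*exp(4*b) - 27.427848*exp(3*b) - 34.943166*exp(2*b) - 43.457283*exp(b) - 9.783459)*exp(b)/(4.574296*exp(6*b) + 2.728044*exp(5*b) - 20.04201*exp(4*b) - 8.148195*exp(3*b) + 30.063015*exp(2*b) + 6.138099*exp(b) - 15.438249)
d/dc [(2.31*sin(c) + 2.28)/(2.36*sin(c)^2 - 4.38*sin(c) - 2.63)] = (-5.4516*sin(c)^2 - 10.7616*sin(c) + 3.9111)*cos(c)/(5.5696*sin(c)^4 - 20.6736*sin(c)^3 + 6.7708*sin(c)^2 + 23.0388*sin(c) + 6.9169)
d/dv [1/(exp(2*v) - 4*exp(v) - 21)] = 2*(2 - exp(v))*exp(v)/(-exp(2*v) + 4*exp(v) + 21)^2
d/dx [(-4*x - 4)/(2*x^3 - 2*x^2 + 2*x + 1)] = 4*(4*x^3 + 4*x^2 - 4*x + 1)/(4*x^6 - 8*x^5 + 12*x^4 - 4*x^3 + 4*x + 1)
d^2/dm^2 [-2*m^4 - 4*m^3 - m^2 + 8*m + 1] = -24*m^2 - 24*m - 2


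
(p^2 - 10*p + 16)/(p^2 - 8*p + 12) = (p - 8)/(p - 6)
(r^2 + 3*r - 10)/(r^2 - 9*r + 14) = (r + 5)/(r - 7)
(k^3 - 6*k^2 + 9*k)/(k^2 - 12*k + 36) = k*(k^2 - 6*k + 9)/(k^2 - 12*k + 36)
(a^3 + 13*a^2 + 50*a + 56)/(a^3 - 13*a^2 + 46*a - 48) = (a^3 + 13*a^2 + 50*a + 56)/(a^3 - 13*a^2 + 46*a - 48)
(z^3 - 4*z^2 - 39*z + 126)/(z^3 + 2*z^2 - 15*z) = (z^2 - z - 42)/(z*(z + 5))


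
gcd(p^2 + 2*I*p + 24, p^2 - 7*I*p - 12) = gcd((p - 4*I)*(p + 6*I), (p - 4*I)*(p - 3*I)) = p - 4*I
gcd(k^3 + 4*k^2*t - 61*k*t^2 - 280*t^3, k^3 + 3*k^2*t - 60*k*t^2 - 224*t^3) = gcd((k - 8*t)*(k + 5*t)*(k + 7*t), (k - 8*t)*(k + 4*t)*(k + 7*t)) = -k^2 + k*t + 56*t^2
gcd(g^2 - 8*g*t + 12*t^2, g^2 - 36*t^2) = -g + 6*t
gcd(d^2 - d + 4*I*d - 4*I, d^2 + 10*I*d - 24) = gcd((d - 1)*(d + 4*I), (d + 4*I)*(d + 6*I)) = d + 4*I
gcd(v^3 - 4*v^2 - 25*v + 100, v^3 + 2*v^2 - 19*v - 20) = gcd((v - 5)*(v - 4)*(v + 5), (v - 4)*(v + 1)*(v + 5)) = v^2 + v - 20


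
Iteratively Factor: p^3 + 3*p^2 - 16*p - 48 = (p - 4)*(p^2 + 7*p + 12) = (p - 4)*(p + 3)*(p + 4)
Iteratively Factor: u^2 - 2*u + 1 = (u - 1)*(u - 1)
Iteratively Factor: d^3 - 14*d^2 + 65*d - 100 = (d - 4)*(d^2 - 10*d + 25) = (d - 5)*(d - 4)*(d - 5)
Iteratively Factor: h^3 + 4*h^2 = (h)*(h^2 + 4*h) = h^2*(h + 4)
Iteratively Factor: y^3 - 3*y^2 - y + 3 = (y + 1)*(y^2 - 4*y + 3) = (y - 1)*(y + 1)*(y - 3)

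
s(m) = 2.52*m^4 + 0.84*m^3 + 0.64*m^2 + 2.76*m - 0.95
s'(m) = 10.08*m^3 + 2.52*m^2 + 1.28*m + 2.76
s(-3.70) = 427.34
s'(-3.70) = -478.06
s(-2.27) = 53.17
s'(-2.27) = -105.07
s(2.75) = 173.07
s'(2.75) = 234.97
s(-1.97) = 27.63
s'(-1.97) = -67.05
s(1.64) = 27.23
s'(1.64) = 56.10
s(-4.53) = 982.78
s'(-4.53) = -888.36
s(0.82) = 3.35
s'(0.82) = 11.06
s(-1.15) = -0.15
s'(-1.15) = -10.71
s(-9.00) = 15947.41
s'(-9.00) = -7152.96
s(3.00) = 239.89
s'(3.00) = 301.44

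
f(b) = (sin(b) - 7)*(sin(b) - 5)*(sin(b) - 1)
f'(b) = (sin(b) - 7)*(sin(b) - 5)*cos(b) + (sin(b) - 7)*(sin(b) - 1)*cos(b) + (sin(b) - 5)*(sin(b) - 1)*cos(b)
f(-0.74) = -72.91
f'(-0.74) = 48.66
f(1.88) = -1.16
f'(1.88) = -7.59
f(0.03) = -33.60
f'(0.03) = 46.20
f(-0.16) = -42.82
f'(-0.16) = 50.56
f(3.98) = -77.55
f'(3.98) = -45.46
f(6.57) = -22.72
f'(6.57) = 38.26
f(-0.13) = -41.31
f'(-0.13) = 50.00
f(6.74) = -16.71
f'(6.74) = 32.41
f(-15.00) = -71.34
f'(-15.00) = -49.51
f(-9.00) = -56.65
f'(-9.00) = -53.05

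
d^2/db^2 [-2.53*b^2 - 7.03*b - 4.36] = -5.06000000000000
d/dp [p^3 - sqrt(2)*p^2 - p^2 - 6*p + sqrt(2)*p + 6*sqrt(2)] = 3*p^2 - 2*sqrt(2)*p - 2*p - 6 + sqrt(2)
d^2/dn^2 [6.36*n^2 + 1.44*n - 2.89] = 12.7200000000000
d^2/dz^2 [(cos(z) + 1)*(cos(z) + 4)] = -5*cos(z) - 2*cos(2*z)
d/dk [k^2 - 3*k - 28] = 2*k - 3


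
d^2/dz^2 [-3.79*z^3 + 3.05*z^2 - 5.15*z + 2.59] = 6.1 - 22.74*z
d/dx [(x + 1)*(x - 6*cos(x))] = x + (x + 1)*(6*sin(x) + 1) - 6*cos(x)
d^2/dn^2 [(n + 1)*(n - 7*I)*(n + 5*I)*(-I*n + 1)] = -12*I*n^2 - 6*n*(1 + I) - 2 - 74*I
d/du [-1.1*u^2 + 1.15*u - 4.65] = 1.15 - 2.2*u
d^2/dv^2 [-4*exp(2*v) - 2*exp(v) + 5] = (-16*exp(v) - 2)*exp(v)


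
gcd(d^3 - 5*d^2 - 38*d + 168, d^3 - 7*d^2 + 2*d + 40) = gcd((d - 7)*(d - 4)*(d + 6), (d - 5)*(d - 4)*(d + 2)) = d - 4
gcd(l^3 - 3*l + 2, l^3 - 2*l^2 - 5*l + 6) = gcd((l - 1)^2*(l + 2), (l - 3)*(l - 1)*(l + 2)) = l^2 + l - 2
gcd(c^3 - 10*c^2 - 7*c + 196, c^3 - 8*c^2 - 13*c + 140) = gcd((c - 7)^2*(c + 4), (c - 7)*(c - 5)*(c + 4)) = c^2 - 3*c - 28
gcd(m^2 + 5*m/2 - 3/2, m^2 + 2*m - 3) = m + 3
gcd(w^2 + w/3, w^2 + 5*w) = w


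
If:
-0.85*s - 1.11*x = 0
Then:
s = -1.30588235294118*x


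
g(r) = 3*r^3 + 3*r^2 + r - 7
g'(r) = 9*r^2 + 6*r + 1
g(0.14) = -6.79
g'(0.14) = 2.02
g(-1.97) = -20.26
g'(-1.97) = 24.11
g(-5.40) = -397.31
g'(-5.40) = 231.04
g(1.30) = 5.96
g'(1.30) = 24.01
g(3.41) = 150.25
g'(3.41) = 126.11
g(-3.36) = -90.29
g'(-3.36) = 82.45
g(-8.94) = -1919.72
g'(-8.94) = 666.67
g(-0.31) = -7.11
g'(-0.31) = 0.00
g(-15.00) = -9472.00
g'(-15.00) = 1936.00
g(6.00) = 755.00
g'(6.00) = 361.00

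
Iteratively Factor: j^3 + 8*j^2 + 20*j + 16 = (j + 4)*(j^2 + 4*j + 4) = (j + 2)*(j + 4)*(j + 2)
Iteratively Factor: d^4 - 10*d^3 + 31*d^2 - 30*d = (d - 5)*(d^3 - 5*d^2 + 6*d) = (d - 5)*(d - 3)*(d^2 - 2*d) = d*(d - 5)*(d - 3)*(d - 2)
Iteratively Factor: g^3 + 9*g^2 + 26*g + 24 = (g + 2)*(g^2 + 7*g + 12) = (g + 2)*(g + 4)*(g + 3)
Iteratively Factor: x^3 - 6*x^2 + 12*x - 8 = (x - 2)*(x^2 - 4*x + 4) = (x - 2)^2*(x - 2)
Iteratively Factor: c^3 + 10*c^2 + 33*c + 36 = (c + 4)*(c^2 + 6*c + 9) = (c + 3)*(c + 4)*(c + 3)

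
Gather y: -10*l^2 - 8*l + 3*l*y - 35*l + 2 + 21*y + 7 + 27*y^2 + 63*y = -10*l^2 - 43*l + 27*y^2 + y*(3*l + 84) + 9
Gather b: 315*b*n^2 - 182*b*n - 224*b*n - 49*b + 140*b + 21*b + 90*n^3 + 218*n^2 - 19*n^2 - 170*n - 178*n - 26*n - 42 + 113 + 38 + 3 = b*(315*n^2 - 406*n + 112) + 90*n^3 + 199*n^2 - 374*n + 112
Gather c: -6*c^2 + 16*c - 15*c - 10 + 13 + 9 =-6*c^2 + c + 12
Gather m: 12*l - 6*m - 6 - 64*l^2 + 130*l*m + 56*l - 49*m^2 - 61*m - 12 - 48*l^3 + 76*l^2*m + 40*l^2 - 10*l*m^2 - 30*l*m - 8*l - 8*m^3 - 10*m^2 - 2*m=-48*l^3 - 24*l^2 + 60*l - 8*m^3 + m^2*(-10*l - 59) + m*(76*l^2 + 100*l - 69) - 18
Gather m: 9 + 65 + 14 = 88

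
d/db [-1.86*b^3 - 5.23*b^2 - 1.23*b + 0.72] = -5.58*b^2 - 10.46*b - 1.23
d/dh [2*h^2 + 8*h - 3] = 4*h + 8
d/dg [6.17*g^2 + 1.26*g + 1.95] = 12.34*g + 1.26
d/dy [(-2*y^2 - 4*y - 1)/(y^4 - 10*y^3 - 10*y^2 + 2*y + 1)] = 2*(2*y^5 - 4*y^4 - 38*y^3 - 37*y^2 - 12*y - 1)/(y^8 - 20*y^7 + 80*y^6 + 204*y^5 + 62*y^4 - 60*y^3 - 16*y^2 + 4*y + 1)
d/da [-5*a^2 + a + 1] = 1 - 10*a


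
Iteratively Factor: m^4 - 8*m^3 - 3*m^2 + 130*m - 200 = (m + 4)*(m^3 - 12*m^2 + 45*m - 50) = (m - 5)*(m + 4)*(m^2 - 7*m + 10) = (m - 5)*(m - 2)*(m + 4)*(m - 5)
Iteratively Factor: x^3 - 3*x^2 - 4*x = (x)*(x^2 - 3*x - 4) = x*(x + 1)*(x - 4)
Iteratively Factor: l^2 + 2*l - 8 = (l + 4)*(l - 2)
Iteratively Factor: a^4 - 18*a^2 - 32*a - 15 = (a + 1)*(a^3 - a^2 - 17*a - 15) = (a - 5)*(a + 1)*(a^2 + 4*a + 3) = (a - 5)*(a + 1)*(a + 3)*(a + 1)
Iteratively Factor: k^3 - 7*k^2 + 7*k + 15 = (k - 3)*(k^2 - 4*k - 5) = (k - 5)*(k - 3)*(k + 1)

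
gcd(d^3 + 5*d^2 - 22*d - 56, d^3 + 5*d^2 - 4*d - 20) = d + 2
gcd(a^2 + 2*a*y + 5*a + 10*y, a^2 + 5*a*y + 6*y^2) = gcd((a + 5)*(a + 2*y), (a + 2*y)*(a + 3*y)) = a + 2*y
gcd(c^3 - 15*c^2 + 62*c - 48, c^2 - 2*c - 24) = c - 6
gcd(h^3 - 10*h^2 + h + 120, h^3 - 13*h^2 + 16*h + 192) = h^2 - 5*h - 24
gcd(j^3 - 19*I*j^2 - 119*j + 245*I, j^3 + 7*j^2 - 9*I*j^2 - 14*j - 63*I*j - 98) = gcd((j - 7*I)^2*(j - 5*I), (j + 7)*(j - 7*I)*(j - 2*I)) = j - 7*I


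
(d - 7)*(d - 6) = d^2 - 13*d + 42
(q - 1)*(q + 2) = q^2 + q - 2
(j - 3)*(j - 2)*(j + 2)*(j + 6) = j^4 + 3*j^3 - 22*j^2 - 12*j + 72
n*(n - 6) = n^2 - 6*n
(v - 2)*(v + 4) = v^2 + 2*v - 8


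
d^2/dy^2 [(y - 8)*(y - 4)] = 2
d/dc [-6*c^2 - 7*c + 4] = -12*c - 7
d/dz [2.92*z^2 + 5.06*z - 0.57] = 5.84*z + 5.06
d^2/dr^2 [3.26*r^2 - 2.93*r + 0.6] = 6.52000000000000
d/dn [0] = 0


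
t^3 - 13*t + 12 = (t - 3)*(t - 1)*(t + 4)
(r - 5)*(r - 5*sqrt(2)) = r^2 - 5*sqrt(2)*r - 5*r + 25*sqrt(2)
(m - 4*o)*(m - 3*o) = m^2 - 7*m*o + 12*o^2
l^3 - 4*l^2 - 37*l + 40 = (l - 8)*(l - 1)*(l + 5)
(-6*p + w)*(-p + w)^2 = -6*p^3 + 13*p^2*w - 8*p*w^2 + w^3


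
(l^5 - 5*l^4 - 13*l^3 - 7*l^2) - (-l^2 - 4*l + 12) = l^5 - 5*l^4 - 13*l^3 - 6*l^2 + 4*l - 12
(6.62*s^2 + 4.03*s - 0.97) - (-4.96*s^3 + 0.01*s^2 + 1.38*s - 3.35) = 4.96*s^3 + 6.61*s^2 + 2.65*s + 2.38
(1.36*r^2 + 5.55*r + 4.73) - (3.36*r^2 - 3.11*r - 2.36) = -2.0*r^2 + 8.66*r + 7.09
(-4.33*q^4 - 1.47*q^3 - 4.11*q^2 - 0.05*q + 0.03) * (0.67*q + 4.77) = -2.9011*q^5 - 21.639*q^4 - 9.7656*q^3 - 19.6382*q^2 - 0.2184*q + 0.1431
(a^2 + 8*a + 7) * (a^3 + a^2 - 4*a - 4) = a^5 + 9*a^4 + 11*a^3 - 29*a^2 - 60*a - 28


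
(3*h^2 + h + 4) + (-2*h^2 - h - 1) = h^2 + 3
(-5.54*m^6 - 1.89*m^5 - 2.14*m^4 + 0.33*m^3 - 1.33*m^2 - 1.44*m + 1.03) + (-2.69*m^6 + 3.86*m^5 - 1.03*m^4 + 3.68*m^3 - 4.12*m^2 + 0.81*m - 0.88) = -8.23*m^6 + 1.97*m^5 - 3.17*m^4 + 4.01*m^3 - 5.45*m^2 - 0.63*m + 0.15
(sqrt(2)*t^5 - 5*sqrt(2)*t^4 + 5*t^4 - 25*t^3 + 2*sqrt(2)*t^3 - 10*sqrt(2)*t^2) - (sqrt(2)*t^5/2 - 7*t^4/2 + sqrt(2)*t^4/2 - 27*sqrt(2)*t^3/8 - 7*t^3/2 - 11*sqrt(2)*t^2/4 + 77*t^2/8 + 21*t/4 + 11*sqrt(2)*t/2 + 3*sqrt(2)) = sqrt(2)*t^5/2 - 11*sqrt(2)*t^4/2 + 17*t^4/2 - 43*t^3/2 + 43*sqrt(2)*t^3/8 - 29*sqrt(2)*t^2/4 - 77*t^2/8 - 11*sqrt(2)*t/2 - 21*t/4 - 3*sqrt(2)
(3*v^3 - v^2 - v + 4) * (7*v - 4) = 21*v^4 - 19*v^3 - 3*v^2 + 32*v - 16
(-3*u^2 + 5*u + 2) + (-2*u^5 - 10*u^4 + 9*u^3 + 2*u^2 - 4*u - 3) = -2*u^5 - 10*u^4 + 9*u^3 - u^2 + u - 1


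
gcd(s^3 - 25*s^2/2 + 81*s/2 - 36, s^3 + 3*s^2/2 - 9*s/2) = s - 3/2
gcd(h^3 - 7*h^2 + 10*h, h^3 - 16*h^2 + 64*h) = h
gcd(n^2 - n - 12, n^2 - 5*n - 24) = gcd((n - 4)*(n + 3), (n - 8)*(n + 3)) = n + 3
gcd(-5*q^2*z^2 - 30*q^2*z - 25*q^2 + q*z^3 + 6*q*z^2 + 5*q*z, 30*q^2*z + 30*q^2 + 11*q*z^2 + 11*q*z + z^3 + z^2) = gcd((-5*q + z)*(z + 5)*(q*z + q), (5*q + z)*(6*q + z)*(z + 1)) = z + 1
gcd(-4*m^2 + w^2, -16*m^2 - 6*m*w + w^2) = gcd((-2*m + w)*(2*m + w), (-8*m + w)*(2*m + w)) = 2*m + w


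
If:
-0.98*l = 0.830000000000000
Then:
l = -0.85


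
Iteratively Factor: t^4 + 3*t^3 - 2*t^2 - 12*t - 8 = (t + 2)*(t^3 + t^2 - 4*t - 4) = (t + 1)*(t + 2)*(t^2 - 4) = (t + 1)*(t + 2)^2*(t - 2)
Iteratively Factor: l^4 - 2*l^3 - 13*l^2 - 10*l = (l)*(l^3 - 2*l^2 - 13*l - 10) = l*(l + 2)*(l^2 - 4*l - 5) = l*(l + 1)*(l + 2)*(l - 5)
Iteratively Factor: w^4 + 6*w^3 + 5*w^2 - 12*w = (w + 4)*(w^3 + 2*w^2 - 3*w) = (w + 3)*(w + 4)*(w^2 - w) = w*(w + 3)*(w + 4)*(w - 1)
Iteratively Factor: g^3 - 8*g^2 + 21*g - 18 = (g - 3)*(g^2 - 5*g + 6) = (g - 3)*(g - 2)*(g - 3)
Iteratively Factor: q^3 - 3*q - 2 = (q + 1)*(q^2 - q - 2) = (q + 1)^2*(q - 2)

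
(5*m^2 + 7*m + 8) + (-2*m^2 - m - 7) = 3*m^2 + 6*m + 1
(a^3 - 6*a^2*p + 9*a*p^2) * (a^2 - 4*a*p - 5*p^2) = a^5 - 10*a^4*p + 28*a^3*p^2 - 6*a^2*p^3 - 45*a*p^4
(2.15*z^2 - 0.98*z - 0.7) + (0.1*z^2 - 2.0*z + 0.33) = 2.25*z^2 - 2.98*z - 0.37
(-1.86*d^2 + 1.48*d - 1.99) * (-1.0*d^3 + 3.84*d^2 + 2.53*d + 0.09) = 1.86*d^5 - 8.6224*d^4 + 2.9674*d^3 - 4.0646*d^2 - 4.9015*d - 0.1791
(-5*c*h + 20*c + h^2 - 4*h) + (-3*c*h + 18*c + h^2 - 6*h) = -8*c*h + 38*c + 2*h^2 - 10*h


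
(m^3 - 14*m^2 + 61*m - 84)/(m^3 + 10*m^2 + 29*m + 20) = (m^3 - 14*m^2 + 61*m - 84)/(m^3 + 10*m^2 + 29*m + 20)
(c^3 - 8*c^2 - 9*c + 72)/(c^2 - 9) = c - 8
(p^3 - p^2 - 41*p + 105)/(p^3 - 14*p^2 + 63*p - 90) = (p + 7)/(p - 6)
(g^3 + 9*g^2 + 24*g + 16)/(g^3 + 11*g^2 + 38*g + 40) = (g^2 + 5*g + 4)/(g^2 + 7*g + 10)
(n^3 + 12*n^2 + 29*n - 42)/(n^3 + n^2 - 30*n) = (n^2 + 6*n - 7)/(n*(n - 5))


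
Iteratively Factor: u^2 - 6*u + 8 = (u - 2)*(u - 4)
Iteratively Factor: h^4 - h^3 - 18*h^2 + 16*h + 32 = (h + 4)*(h^3 - 5*h^2 + 2*h + 8) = (h - 4)*(h + 4)*(h^2 - h - 2) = (h - 4)*(h + 1)*(h + 4)*(h - 2)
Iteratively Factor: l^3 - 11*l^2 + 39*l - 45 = (l - 3)*(l^2 - 8*l + 15) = (l - 3)^2*(l - 5)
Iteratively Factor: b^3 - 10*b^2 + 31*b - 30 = (b - 5)*(b^2 - 5*b + 6) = (b - 5)*(b - 2)*(b - 3)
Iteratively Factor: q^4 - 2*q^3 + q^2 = (q - 1)*(q^3 - q^2) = q*(q - 1)*(q^2 - q) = q^2*(q - 1)*(q - 1)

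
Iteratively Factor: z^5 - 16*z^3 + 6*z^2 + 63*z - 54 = (z + 3)*(z^4 - 3*z^3 - 7*z^2 + 27*z - 18) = (z - 3)*(z + 3)*(z^3 - 7*z + 6) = (z - 3)*(z + 3)^2*(z^2 - 3*z + 2) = (z - 3)*(z - 2)*(z + 3)^2*(z - 1)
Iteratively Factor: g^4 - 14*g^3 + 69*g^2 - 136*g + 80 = (g - 5)*(g^3 - 9*g^2 + 24*g - 16) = (g - 5)*(g - 4)*(g^2 - 5*g + 4) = (g - 5)*(g - 4)*(g - 1)*(g - 4)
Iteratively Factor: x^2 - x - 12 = (x - 4)*(x + 3)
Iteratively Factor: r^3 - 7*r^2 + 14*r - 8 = (r - 1)*(r^2 - 6*r + 8) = (r - 2)*(r - 1)*(r - 4)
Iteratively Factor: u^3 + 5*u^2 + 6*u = (u + 2)*(u^2 + 3*u) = u*(u + 2)*(u + 3)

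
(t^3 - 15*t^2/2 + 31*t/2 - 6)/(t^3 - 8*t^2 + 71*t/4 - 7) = 2*(t - 3)/(2*t - 7)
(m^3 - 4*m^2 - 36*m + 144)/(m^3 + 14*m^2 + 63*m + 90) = (m^2 - 10*m + 24)/(m^2 + 8*m + 15)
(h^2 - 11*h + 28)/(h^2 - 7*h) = (h - 4)/h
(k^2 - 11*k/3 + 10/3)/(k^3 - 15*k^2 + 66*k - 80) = (k - 5/3)/(k^2 - 13*k + 40)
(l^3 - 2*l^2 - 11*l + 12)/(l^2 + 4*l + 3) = (l^2 - 5*l + 4)/(l + 1)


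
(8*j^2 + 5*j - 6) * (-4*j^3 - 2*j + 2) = -32*j^5 - 20*j^4 + 8*j^3 + 6*j^2 + 22*j - 12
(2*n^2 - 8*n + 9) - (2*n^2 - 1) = 10 - 8*n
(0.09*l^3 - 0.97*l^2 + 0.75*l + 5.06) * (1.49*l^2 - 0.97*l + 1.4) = 0.1341*l^5 - 1.5326*l^4 + 2.1844*l^3 + 5.4539*l^2 - 3.8582*l + 7.084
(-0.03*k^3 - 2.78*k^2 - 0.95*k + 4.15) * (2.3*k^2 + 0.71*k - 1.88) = -0.069*k^5 - 6.4153*k^4 - 4.1024*k^3 + 14.0969*k^2 + 4.7325*k - 7.802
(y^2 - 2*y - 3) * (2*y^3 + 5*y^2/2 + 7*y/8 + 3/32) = 2*y^5 - 3*y^4/2 - 81*y^3/8 - 293*y^2/32 - 45*y/16 - 9/32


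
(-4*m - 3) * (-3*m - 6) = 12*m^2 + 33*m + 18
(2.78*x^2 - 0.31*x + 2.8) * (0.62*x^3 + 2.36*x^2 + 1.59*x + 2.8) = 1.7236*x^5 + 6.3686*x^4 + 5.4246*x^3 + 13.8991*x^2 + 3.584*x + 7.84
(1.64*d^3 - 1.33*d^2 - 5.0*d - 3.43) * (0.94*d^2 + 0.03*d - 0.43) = 1.5416*d^5 - 1.201*d^4 - 5.4451*d^3 - 2.8023*d^2 + 2.0471*d + 1.4749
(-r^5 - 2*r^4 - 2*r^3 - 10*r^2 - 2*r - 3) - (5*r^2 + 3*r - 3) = -r^5 - 2*r^4 - 2*r^3 - 15*r^2 - 5*r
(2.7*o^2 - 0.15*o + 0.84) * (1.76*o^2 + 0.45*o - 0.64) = 4.752*o^4 + 0.951*o^3 - 0.3171*o^2 + 0.474*o - 0.5376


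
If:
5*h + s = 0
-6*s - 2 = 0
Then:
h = 1/15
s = -1/3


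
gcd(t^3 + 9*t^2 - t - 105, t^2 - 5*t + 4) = 1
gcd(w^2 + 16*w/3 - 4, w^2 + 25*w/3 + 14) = w + 6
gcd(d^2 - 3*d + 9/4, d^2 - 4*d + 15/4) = d - 3/2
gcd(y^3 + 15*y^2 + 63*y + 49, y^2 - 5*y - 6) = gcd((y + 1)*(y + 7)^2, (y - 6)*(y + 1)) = y + 1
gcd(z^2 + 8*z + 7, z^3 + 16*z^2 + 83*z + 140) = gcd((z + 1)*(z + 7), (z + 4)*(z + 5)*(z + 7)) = z + 7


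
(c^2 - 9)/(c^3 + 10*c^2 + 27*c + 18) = (c - 3)/(c^2 + 7*c + 6)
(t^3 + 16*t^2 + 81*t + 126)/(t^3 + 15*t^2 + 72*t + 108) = (t + 7)/(t + 6)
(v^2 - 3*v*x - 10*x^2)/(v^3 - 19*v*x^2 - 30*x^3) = 1/(v + 3*x)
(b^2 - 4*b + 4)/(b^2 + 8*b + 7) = (b^2 - 4*b + 4)/(b^2 + 8*b + 7)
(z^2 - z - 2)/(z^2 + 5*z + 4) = (z - 2)/(z + 4)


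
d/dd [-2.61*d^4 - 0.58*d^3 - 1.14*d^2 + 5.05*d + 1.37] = -10.44*d^3 - 1.74*d^2 - 2.28*d + 5.05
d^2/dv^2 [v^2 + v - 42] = 2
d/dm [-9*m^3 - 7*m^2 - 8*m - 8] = -27*m^2 - 14*m - 8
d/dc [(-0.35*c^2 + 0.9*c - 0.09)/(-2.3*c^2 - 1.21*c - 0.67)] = (2.4935*c^2 + 0.055*c - 0.7119)/(5.29*c^4 + 5.566*c^3 + 4.5461*c^2 + 1.6214*c + 0.4489)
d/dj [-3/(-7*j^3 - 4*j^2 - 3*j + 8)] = 3*(-21*j^2 - 8*j - 3)/(7*j^3 + 4*j^2 + 3*j - 8)^2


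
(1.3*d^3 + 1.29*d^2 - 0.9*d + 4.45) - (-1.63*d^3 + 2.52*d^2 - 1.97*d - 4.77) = 2.93*d^3 - 1.23*d^2 + 1.07*d + 9.22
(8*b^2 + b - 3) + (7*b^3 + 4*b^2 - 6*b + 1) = 7*b^3 + 12*b^2 - 5*b - 2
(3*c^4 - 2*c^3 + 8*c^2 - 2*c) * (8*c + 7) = 24*c^5 + 5*c^4 + 50*c^3 + 40*c^2 - 14*c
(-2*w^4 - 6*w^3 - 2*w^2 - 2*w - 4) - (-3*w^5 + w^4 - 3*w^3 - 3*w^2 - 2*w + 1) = 3*w^5 - 3*w^4 - 3*w^3 + w^2 - 5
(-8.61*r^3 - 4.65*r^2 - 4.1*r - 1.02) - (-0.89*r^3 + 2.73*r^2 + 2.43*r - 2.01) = -7.72*r^3 - 7.38*r^2 - 6.53*r + 0.99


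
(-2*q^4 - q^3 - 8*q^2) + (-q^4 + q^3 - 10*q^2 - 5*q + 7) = -3*q^4 - 18*q^2 - 5*q + 7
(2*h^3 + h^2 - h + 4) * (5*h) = 10*h^4 + 5*h^3 - 5*h^2 + 20*h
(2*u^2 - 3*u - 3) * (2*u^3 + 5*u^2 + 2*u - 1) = 4*u^5 + 4*u^4 - 17*u^3 - 23*u^2 - 3*u + 3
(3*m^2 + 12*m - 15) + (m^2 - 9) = 4*m^2 + 12*m - 24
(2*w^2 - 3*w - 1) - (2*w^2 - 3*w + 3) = -4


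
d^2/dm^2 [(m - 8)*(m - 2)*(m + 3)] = 6*m - 14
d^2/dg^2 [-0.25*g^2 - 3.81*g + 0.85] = -0.500000000000000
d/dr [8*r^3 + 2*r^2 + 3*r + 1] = 24*r^2 + 4*r + 3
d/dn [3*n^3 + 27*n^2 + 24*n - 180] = 9*n^2 + 54*n + 24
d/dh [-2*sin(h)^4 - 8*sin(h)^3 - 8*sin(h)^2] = -8*(sin(h)^2 + 3*sin(h) + 2)*sin(h)*cos(h)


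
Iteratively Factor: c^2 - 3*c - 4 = (c + 1)*(c - 4)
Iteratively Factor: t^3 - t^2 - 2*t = (t - 2)*(t^2 + t) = t*(t - 2)*(t + 1)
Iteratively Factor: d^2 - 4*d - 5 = (d - 5)*(d + 1)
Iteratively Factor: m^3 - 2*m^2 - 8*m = (m - 4)*(m^2 + 2*m) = m*(m - 4)*(m + 2)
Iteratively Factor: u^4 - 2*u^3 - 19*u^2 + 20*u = (u + 4)*(u^3 - 6*u^2 + 5*u) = (u - 1)*(u + 4)*(u^2 - 5*u) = (u - 5)*(u - 1)*(u + 4)*(u)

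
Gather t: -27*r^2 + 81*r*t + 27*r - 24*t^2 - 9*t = -27*r^2 + 27*r - 24*t^2 + t*(81*r - 9)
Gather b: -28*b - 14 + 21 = 7 - 28*b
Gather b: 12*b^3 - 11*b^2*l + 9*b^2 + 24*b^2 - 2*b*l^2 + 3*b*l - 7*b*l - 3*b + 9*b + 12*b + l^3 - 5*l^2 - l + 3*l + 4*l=12*b^3 + b^2*(33 - 11*l) + b*(-2*l^2 - 4*l + 18) + l^3 - 5*l^2 + 6*l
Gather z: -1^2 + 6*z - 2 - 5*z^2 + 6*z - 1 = -5*z^2 + 12*z - 4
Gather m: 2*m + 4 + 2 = 2*m + 6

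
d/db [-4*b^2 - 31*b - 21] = -8*b - 31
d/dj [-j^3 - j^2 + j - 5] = -3*j^2 - 2*j + 1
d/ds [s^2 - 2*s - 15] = 2*s - 2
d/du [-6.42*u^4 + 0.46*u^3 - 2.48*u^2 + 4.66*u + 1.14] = -25.68*u^3 + 1.38*u^2 - 4.96*u + 4.66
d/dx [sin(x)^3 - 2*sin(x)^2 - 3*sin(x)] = -4*sin(x)*cos(x) - 3*cos(x)^3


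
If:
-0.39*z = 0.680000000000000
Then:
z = -1.74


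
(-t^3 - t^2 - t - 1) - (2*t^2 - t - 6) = -t^3 - 3*t^2 + 5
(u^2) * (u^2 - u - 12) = u^4 - u^3 - 12*u^2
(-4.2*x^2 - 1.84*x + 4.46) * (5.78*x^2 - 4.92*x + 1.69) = -24.276*x^4 + 10.0288*x^3 + 27.7336*x^2 - 25.0528*x + 7.5374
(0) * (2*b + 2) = 0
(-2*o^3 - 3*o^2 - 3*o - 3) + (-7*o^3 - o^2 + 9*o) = -9*o^3 - 4*o^2 + 6*o - 3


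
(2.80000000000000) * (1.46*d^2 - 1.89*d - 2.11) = 4.088*d^2 - 5.292*d - 5.908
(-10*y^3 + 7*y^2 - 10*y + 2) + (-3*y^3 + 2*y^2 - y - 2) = -13*y^3 + 9*y^2 - 11*y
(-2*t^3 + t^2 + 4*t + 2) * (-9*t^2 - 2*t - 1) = 18*t^5 - 5*t^4 - 36*t^3 - 27*t^2 - 8*t - 2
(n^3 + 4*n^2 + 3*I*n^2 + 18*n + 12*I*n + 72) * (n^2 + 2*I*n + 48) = n^5 + 4*n^4 + 5*I*n^4 + 60*n^3 + 20*I*n^3 + 240*n^2 + 180*I*n^2 + 864*n + 720*I*n + 3456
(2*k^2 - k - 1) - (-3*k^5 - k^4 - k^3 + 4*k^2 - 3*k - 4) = 3*k^5 + k^4 + k^3 - 2*k^2 + 2*k + 3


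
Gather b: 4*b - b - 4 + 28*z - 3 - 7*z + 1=3*b + 21*z - 6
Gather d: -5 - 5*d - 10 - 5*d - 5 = -10*d - 20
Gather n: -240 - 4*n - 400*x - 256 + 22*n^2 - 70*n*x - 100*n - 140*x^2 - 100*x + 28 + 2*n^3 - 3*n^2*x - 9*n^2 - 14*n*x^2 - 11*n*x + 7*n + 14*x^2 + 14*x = 2*n^3 + n^2*(13 - 3*x) + n*(-14*x^2 - 81*x - 97) - 126*x^2 - 486*x - 468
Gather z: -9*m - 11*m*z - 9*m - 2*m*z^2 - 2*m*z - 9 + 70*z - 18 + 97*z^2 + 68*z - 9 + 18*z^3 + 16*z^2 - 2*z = -18*m + 18*z^3 + z^2*(113 - 2*m) + z*(136 - 13*m) - 36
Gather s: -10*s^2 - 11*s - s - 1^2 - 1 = -10*s^2 - 12*s - 2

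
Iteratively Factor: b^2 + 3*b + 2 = (b + 1)*(b + 2)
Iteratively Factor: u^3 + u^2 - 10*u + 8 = (u - 2)*(u^2 + 3*u - 4) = (u - 2)*(u + 4)*(u - 1)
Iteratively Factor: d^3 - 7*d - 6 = (d + 2)*(d^2 - 2*d - 3) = (d - 3)*(d + 2)*(d + 1)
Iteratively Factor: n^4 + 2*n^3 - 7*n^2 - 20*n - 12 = (n + 2)*(n^3 - 7*n - 6) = (n + 1)*(n + 2)*(n^2 - n - 6) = (n + 1)*(n + 2)^2*(n - 3)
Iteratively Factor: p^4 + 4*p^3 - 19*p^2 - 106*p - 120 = (p + 3)*(p^3 + p^2 - 22*p - 40) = (p + 3)*(p + 4)*(p^2 - 3*p - 10) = (p - 5)*(p + 3)*(p + 4)*(p + 2)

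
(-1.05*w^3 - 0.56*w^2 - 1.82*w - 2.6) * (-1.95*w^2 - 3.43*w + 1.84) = 2.0475*w^5 + 4.6935*w^4 + 3.5378*w^3 + 10.2822*w^2 + 5.5692*w - 4.784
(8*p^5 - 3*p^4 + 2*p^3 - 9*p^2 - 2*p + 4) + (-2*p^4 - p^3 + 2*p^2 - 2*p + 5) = 8*p^5 - 5*p^4 + p^3 - 7*p^2 - 4*p + 9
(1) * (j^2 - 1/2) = j^2 - 1/2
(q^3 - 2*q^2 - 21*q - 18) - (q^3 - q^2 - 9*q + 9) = -q^2 - 12*q - 27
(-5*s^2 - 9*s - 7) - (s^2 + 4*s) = -6*s^2 - 13*s - 7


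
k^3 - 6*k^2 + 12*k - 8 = (k - 2)^3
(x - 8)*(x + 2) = x^2 - 6*x - 16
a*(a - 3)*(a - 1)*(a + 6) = a^4 + 2*a^3 - 21*a^2 + 18*a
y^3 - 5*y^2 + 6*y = y*(y - 3)*(y - 2)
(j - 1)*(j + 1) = j^2 - 1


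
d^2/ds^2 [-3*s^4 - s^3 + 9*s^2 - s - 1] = -36*s^2 - 6*s + 18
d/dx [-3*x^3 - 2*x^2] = x*(-9*x - 4)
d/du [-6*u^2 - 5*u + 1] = -12*u - 5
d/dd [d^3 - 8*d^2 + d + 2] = 3*d^2 - 16*d + 1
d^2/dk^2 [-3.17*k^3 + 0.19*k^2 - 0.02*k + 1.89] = 0.38 - 19.02*k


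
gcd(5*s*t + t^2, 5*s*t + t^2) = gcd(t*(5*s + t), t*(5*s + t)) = 5*s*t + t^2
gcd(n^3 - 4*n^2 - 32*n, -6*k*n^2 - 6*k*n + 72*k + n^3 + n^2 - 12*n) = n + 4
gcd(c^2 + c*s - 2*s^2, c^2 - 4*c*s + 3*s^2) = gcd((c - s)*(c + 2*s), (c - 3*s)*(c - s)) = -c + s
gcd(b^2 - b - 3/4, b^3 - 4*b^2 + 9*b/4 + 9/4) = b^2 - b - 3/4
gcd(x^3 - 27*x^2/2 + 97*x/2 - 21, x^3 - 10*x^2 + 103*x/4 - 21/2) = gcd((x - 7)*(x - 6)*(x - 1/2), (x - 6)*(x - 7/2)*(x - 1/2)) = x^2 - 13*x/2 + 3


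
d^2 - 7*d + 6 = (d - 6)*(d - 1)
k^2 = k^2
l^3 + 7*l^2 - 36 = (l - 2)*(l + 3)*(l + 6)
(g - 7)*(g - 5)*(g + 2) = g^3 - 10*g^2 + 11*g + 70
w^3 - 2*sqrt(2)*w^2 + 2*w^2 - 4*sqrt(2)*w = w*(w + 2)*(w - 2*sqrt(2))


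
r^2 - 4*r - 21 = (r - 7)*(r + 3)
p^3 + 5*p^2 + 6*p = p*(p + 2)*(p + 3)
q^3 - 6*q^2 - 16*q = q*(q - 8)*(q + 2)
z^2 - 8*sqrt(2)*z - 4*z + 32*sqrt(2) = (z - 4)*(z - 8*sqrt(2))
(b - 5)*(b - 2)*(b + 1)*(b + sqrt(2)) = b^4 - 6*b^3 + sqrt(2)*b^3 - 6*sqrt(2)*b^2 + 3*b^2 + 3*sqrt(2)*b + 10*b + 10*sqrt(2)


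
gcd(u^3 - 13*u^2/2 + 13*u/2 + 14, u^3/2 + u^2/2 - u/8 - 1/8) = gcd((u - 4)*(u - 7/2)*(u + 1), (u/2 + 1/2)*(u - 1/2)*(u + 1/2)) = u + 1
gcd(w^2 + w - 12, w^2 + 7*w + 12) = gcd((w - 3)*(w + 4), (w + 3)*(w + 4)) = w + 4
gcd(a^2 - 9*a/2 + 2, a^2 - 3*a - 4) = a - 4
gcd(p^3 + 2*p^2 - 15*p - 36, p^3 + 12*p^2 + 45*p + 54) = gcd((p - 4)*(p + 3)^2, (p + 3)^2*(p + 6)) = p^2 + 6*p + 9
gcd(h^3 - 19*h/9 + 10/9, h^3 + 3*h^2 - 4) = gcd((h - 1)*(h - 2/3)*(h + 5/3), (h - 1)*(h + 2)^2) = h - 1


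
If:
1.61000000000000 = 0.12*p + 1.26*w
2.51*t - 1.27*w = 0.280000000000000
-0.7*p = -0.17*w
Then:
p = 0.30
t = 0.74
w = 1.25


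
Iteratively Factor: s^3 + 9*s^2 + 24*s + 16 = (s + 4)*(s^2 + 5*s + 4) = (s + 1)*(s + 4)*(s + 4)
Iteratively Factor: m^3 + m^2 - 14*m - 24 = (m - 4)*(m^2 + 5*m + 6) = (m - 4)*(m + 3)*(m + 2)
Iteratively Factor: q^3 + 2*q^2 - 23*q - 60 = (q + 4)*(q^2 - 2*q - 15) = (q - 5)*(q + 4)*(q + 3)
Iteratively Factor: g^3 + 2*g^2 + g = (g + 1)*(g^2 + g) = g*(g + 1)*(g + 1)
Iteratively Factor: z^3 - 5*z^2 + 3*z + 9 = (z - 3)*(z^2 - 2*z - 3) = (z - 3)^2*(z + 1)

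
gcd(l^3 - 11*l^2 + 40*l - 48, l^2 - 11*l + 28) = l - 4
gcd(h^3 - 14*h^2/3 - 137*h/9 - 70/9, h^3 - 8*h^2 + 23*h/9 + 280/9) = h^2 - 16*h/3 - 35/3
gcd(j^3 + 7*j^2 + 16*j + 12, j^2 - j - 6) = j + 2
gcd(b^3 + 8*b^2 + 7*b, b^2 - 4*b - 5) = b + 1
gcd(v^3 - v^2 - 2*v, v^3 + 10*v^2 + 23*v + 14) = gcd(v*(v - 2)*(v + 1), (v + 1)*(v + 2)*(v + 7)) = v + 1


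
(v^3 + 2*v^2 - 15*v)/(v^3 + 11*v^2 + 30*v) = (v - 3)/(v + 6)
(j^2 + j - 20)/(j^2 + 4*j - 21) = (j^2 + j - 20)/(j^2 + 4*j - 21)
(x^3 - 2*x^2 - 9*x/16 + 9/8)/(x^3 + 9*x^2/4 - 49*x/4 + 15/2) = (x + 3/4)/(x + 5)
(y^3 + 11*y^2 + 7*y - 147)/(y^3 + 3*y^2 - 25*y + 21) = (y + 7)/(y - 1)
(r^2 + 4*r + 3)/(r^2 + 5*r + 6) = (r + 1)/(r + 2)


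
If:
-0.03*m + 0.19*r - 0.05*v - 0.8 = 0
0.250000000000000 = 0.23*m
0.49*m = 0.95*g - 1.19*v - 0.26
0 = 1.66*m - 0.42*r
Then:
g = 0.42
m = 1.09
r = 4.30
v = -0.33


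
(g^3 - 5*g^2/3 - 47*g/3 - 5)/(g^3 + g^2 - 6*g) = (3*g^2 - 14*g - 5)/(3*g*(g - 2))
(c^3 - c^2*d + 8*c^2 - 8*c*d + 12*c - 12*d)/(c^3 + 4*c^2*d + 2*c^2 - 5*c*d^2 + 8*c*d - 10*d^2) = (c + 6)/(c + 5*d)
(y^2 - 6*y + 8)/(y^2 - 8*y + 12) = (y - 4)/(y - 6)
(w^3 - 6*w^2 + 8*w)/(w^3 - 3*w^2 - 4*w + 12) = w*(w - 4)/(w^2 - w - 6)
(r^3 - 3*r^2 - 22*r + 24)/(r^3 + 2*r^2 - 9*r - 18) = (r^3 - 3*r^2 - 22*r + 24)/(r^3 + 2*r^2 - 9*r - 18)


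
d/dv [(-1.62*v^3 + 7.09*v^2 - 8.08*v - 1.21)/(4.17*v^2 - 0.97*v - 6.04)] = (-6.7554*v^4 + 3.1428*v^3 + 56.1707*v^2 - 75.5558*v + 47.6295)/(17.3889*v^4 - 8.0898*v^3 - 49.4327*v^2 + 11.7176*v + 36.4816)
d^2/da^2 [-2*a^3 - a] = -12*a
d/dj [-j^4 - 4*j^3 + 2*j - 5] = -4*j^3 - 12*j^2 + 2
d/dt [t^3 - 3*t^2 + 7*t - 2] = 3*t^2 - 6*t + 7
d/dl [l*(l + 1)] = 2*l + 1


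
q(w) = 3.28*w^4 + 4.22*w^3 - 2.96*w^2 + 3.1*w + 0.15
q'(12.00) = 24426.46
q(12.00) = 74917.35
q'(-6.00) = -2339.54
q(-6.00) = 3214.35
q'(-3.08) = -241.91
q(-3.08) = 134.39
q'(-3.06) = -236.16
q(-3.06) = 129.61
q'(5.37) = 2368.07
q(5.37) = 3312.46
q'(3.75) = 850.81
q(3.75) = 841.32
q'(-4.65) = -1014.78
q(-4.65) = 1030.94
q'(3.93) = 971.73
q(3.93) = 1005.19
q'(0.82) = 13.99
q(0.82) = 4.51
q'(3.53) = 717.07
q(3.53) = 669.13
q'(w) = 13.12*w^3 + 12.66*w^2 - 5.92*w + 3.1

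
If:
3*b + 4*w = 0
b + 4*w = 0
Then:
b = 0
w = 0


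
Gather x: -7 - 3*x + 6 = -3*x - 1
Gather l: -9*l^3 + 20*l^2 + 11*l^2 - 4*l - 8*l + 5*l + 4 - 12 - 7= -9*l^3 + 31*l^2 - 7*l - 15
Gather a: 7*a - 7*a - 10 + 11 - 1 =0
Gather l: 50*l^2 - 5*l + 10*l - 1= 50*l^2 + 5*l - 1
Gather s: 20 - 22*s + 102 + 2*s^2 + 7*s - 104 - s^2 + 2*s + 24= s^2 - 13*s + 42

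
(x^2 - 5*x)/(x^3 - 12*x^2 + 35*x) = 1/(x - 7)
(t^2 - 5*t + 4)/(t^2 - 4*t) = (t - 1)/t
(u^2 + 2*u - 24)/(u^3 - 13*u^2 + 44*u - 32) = (u + 6)/(u^2 - 9*u + 8)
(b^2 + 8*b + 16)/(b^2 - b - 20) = (b + 4)/(b - 5)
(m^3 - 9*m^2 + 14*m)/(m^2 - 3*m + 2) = m*(m - 7)/(m - 1)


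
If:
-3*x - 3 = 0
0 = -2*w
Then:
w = 0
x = -1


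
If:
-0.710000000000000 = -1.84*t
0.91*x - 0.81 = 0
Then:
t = 0.39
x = 0.89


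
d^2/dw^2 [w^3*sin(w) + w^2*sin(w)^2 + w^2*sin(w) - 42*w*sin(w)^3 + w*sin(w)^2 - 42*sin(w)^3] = -w^3*sin(w) - w^2*sin(w) + 6*w^2*cos(w) + 2*w^2*cos(2*w) + 75*w*sin(w)/2 + 4*w*sin(2*w) - 189*w*sin(3*w)/2 + 4*w*cos(w) + 2*w*cos(2*w) + 67*sin(w)/2 + 2*sin(2*w) - 189*sin(3*w)/2 - 63*cos(w) - cos(2*w) + 63*cos(3*w) + 1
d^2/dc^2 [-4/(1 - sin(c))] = -(4*sin(c) + 8)/(sin(c) - 1)^2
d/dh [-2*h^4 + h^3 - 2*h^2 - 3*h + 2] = -8*h^3 + 3*h^2 - 4*h - 3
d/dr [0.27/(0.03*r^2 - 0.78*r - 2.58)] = (0.2106 - 0.0162*r)/(-0.03*r^2 + 0.78*r + 2.58)^2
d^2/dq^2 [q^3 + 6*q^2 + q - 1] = 6*q + 12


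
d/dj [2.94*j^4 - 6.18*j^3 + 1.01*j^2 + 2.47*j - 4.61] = 11.76*j^3 - 18.54*j^2 + 2.02*j + 2.47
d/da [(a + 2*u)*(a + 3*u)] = 2*a + 5*u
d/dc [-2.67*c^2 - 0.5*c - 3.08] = -5.34*c - 0.5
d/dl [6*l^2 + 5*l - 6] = 12*l + 5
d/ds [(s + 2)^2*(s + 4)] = (s + 2)*(3*s + 10)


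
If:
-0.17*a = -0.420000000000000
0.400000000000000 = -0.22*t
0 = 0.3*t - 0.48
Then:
No Solution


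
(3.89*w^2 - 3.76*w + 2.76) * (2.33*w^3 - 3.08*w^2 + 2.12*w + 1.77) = 9.0637*w^5 - 20.742*w^4 + 26.2584*w^3 - 9.5867*w^2 - 0.804*w + 4.8852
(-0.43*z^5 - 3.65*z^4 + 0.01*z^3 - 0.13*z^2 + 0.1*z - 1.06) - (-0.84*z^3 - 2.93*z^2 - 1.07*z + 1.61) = -0.43*z^5 - 3.65*z^4 + 0.85*z^3 + 2.8*z^2 + 1.17*z - 2.67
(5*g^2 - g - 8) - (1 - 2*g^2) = 7*g^2 - g - 9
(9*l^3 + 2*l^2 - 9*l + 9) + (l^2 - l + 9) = 9*l^3 + 3*l^2 - 10*l + 18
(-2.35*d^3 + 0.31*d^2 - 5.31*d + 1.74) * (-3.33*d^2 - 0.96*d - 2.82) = 7.8255*d^5 + 1.2237*d^4 + 24.0117*d^3 - 1.5708*d^2 + 13.3038*d - 4.9068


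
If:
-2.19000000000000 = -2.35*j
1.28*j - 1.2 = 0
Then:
No Solution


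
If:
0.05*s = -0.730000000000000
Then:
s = -14.60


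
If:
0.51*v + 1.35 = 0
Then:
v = -2.65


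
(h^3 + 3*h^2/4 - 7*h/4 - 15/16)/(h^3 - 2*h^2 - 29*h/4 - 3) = (h - 5/4)/(h - 4)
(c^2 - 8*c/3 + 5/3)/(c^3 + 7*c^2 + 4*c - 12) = (c - 5/3)/(c^2 + 8*c + 12)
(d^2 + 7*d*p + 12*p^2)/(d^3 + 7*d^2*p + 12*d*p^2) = 1/d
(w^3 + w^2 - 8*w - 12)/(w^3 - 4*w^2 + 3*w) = (w^2 + 4*w + 4)/(w*(w - 1))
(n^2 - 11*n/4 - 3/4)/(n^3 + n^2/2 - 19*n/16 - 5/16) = 4*(n - 3)/(4*n^2 + n - 5)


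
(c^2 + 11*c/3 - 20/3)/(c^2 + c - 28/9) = 3*(c + 5)/(3*c + 7)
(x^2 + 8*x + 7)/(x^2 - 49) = (x + 1)/(x - 7)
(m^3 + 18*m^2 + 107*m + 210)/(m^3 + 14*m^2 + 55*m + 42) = (m + 5)/(m + 1)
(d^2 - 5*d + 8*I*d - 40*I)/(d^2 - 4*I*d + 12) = (d^2 + d*(-5 + 8*I) - 40*I)/(d^2 - 4*I*d + 12)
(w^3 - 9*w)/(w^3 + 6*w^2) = (w^2 - 9)/(w*(w + 6))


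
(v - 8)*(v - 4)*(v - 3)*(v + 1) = v^4 - 14*v^3 + 53*v^2 - 28*v - 96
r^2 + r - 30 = (r - 5)*(r + 6)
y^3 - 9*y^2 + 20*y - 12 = (y - 6)*(y - 2)*(y - 1)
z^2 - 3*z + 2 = (z - 2)*(z - 1)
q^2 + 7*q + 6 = (q + 1)*(q + 6)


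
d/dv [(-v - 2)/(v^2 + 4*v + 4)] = 1/(v^2 + 4*v + 4)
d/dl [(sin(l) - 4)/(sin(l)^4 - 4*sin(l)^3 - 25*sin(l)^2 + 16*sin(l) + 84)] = (-3*sin(l)^4 + 24*sin(l)^3 - 23*sin(l)^2 - 200*sin(l) + 148)*cos(l)/(sin(l)^4 - 4*sin(l)^3 - 25*sin(l)^2 + 16*sin(l) + 84)^2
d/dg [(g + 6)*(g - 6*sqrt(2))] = 2*g - 6*sqrt(2) + 6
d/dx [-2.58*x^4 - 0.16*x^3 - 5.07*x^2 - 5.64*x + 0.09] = -10.32*x^3 - 0.48*x^2 - 10.14*x - 5.64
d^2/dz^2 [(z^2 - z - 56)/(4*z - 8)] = -27/(z^3 - 6*z^2 + 12*z - 8)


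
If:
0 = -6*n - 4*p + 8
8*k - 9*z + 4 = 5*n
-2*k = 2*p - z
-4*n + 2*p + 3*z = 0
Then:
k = -40/7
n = -8/7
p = 26/7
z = -4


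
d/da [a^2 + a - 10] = 2*a + 1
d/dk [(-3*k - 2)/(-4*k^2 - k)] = 2*(-6*k^2 - 8*k - 1)/(k^2*(16*k^2 + 8*k + 1))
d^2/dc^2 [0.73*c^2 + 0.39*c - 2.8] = 1.46000000000000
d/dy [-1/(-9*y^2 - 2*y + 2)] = 2*(-9*y - 1)/(9*y^2 + 2*y - 2)^2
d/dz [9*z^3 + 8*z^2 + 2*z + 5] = 27*z^2 + 16*z + 2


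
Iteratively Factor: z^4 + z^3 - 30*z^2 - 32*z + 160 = (z + 4)*(z^3 - 3*z^2 - 18*z + 40) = (z + 4)^2*(z^2 - 7*z + 10) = (z - 5)*(z + 4)^2*(z - 2)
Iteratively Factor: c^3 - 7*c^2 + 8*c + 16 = (c - 4)*(c^2 - 3*c - 4) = (c - 4)*(c + 1)*(c - 4)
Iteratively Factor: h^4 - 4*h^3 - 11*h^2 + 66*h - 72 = (h - 3)*(h^3 - h^2 - 14*h + 24) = (h - 3)*(h - 2)*(h^2 + h - 12) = (h - 3)^2*(h - 2)*(h + 4)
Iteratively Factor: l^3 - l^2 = (l)*(l^2 - l) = l^2*(l - 1)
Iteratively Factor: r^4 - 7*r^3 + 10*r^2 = (r - 2)*(r^3 - 5*r^2) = r*(r - 2)*(r^2 - 5*r) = r^2*(r - 2)*(r - 5)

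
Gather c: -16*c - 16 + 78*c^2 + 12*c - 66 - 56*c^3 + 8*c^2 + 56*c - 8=-56*c^3 + 86*c^2 + 52*c - 90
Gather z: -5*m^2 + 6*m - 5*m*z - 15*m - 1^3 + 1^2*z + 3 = -5*m^2 - 9*m + z*(1 - 5*m) + 2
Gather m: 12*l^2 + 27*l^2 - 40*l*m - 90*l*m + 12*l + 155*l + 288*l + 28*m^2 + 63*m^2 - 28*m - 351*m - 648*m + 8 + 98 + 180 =39*l^2 + 455*l + 91*m^2 + m*(-130*l - 1027) + 286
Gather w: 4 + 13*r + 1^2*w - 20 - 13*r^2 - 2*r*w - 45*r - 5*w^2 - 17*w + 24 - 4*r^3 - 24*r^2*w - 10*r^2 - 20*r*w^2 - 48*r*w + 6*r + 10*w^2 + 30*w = -4*r^3 - 23*r^2 - 26*r + w^2*(5 - 20*r) + w*(-24*r^2 - 50*r + 14) + 8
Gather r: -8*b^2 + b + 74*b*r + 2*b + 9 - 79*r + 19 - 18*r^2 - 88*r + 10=-8*b^2 + 3*b - 18*r^2 + r*(74*b - 167) + 38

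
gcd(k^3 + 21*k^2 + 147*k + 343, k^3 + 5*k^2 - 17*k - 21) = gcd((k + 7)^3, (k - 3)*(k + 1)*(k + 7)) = k + 7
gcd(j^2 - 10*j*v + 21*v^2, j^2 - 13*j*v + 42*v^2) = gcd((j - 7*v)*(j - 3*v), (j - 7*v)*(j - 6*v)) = -j + 7*v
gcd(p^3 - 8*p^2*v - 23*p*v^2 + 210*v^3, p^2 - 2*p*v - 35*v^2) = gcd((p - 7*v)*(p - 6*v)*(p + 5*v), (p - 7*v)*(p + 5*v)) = p^2 - 2*p*v - 35*v^2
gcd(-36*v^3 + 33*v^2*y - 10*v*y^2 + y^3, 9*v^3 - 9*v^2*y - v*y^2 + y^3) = -3*v + y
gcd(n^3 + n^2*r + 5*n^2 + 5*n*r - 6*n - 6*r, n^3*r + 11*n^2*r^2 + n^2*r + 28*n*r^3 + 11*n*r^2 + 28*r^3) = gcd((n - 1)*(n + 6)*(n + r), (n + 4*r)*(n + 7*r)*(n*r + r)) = 1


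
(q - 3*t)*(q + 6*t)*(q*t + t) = q^3*t + 3*q^2*t^2 + q^2*t - 18*q*t^3 + 3*q*t^2 - 18*t^3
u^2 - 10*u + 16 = (u - 8)*(u - 2)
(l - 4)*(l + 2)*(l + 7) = l^3 + 5*l^2 - 22*l - 56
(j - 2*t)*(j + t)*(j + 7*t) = j^3 + 6*j^2*t - 9*j*t^2 - 14*t^3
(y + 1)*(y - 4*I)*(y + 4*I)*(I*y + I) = I*y^4 + 2*I*y^3 + 17*I*y^2 + 32*I*y + 16*I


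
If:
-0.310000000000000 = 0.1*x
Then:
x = -3.10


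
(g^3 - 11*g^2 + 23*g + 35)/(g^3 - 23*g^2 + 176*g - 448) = (g^2 - 4*g - 5)/(g^2 - 16*g + 64)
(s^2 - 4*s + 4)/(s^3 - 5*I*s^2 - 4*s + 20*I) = (s - 2)/(s^2 + s*(2 - 5*I) - 10*I)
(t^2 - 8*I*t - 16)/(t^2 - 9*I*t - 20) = (t - 4*I)/(t - 5*I)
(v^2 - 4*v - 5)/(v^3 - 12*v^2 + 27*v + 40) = 1/(v - 8)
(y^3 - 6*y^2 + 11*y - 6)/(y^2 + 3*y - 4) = (y^2 - 5*y + 6)/(y + 4)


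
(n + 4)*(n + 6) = n^2 + 10*n + 24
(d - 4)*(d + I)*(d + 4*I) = d^3 - 4*d^2 + 5*I*d^2 - 4*d - 20*I*d + 16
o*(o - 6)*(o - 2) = o^3 - 8*o^2 + 12*o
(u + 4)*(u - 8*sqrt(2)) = u^2 - 8*sqrt(2)*u + 4*u - 32*sqrt(2)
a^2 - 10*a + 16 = (a - 8)*(a - 2)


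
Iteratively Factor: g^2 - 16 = (g - 4)*(g + 4)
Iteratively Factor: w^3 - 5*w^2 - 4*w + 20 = (w + 2)*(w^2 - 7*w + 10) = (w - 5)*(w + 2)*(w - 2)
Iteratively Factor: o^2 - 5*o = (o - 5)*(o)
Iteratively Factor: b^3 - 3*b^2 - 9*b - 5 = (b - 5)*(b^2 + 2*b + 1) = (b - 5)*(b + 1)*(b + 1)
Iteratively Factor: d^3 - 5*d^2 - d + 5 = (d - 1)*(d^2 - 4*d - 5) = (d - 5)*(d - 1)*(d + 1)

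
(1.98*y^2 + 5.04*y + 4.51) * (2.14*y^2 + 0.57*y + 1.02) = 4.2372*y^4 + 11.9142*y^3 + 14.5438*y^2 + 7.7115*y + 4.6002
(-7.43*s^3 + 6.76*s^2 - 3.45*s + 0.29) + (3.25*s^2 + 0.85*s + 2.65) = -7.43*s^3 + 10.01*s^2 - 2.6*s + 2.94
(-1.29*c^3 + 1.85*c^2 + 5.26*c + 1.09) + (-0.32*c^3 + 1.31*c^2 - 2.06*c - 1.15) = -1.61*c^3 + 3.16*c^2 + 3.2*c - 0.0599999999999998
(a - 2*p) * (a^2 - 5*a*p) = a^3 - 7*a^2*p + 10*a*p^2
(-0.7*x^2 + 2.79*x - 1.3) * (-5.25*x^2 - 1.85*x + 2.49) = 3.675*x^4 - 13.3525*x^3 - 0.0795000000000003*x^2 + 9.3521*x - 3.237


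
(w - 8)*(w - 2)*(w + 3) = w^3 - 7*w^2 - 14*w + 48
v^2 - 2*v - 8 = (v - 4)*(v + 2)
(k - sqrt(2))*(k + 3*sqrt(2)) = k^2 + 2*sqrt(2)*k - 6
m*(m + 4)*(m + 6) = m^3 + 10*m^2 + 24*m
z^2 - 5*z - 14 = (z - 7)*(z + 2)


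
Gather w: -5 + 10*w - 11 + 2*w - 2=12*w - 18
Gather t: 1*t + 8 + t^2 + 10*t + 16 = t^2 + 11*t + 24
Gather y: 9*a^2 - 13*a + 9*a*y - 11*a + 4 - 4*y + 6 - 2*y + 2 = 9*a^2 - 24*a + y*(9*a - 6) + 12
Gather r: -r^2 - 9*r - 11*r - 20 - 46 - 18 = -r^2 - 20*r - 84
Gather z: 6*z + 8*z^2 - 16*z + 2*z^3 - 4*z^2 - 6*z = 2*z^3 + 4*z^2 - 16*z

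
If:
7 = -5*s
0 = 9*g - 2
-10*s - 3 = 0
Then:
No Solution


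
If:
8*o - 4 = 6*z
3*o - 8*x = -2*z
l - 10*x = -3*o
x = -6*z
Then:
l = 60/209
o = 100/209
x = 36/209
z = -6/209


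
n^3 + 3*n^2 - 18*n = n*(n - 3)*(n + 6)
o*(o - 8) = o^2 - 8*o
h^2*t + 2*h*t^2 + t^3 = t*(h + t)^2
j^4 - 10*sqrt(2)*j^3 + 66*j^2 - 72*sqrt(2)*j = j*(j - 4*sqrt(2))*(j - 3*sqrt(2))^2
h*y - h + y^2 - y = (h + y)*(y - 1)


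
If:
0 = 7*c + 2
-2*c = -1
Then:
No Solution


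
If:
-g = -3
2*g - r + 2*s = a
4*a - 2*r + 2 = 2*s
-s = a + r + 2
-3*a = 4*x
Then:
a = -1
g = 3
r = 5/3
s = -8/3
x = 3/4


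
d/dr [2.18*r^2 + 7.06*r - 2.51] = 4.36*r + 7.06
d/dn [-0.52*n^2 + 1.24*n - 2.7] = 1.24 - 1.04*n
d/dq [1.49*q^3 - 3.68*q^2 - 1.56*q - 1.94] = 4.47*q^2 - 7.36*q - 1.56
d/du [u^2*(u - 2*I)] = u*(3*u - 4*I)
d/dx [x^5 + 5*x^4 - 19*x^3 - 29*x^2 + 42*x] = 5*x^4 + 20*x^3 - 57*x^2 - 58*x + 42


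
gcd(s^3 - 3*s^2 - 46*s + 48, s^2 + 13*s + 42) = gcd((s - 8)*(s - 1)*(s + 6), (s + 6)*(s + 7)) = s + 6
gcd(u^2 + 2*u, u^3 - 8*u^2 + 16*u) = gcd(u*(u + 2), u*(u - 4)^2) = u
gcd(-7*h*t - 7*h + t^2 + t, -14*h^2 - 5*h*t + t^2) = -7*h + t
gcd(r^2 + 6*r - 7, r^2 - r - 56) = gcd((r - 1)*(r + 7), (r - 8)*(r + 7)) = r + 7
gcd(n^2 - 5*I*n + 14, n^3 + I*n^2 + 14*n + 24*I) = n + 2*I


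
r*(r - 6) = r^2 - 6*r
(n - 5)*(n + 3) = n^2 - 2*n - 15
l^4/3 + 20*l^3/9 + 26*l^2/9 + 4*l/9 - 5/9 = (l/3 + 1/3)*(l - 1/3)*(l + 1)*(l + 5)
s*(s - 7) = s^2 - 7*s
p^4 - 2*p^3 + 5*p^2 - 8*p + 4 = (p - 2*I)*(p + 2*I)*(-I*p + I)*(I*p - I)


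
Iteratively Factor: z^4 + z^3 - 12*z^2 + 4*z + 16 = (z + 4)*(z^3 - 3*z^2 + 4) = (z - 2)*(z + 4)*(z^2 - z - 2) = (z - 2)*(z + 1)*(z + 4)*(z - 2)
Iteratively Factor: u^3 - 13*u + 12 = (u - 1)*(u^2 + u - 12) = (u - 1)*(u + 4)*(u - 3)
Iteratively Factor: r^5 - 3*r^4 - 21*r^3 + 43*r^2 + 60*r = (r + 4)*(r^4 - 7*r^3 + 7*r^2 + 15*r) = (r + 1)*(r + 4)*(r^3 - 8*r^2 + 15*r) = r*(r + 1)*(r + 4)*(r^2 - 8*r + 15) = r*(r - 5)*(r + 1)*(r + 4)*(r - 3)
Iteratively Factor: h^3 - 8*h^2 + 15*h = (h - 3)*(h^2 - 5*h) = h*(h - 3)*(h - 5)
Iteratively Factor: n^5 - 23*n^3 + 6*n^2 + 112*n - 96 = (n + 4)*(n^4 - 4*n^3 - 7*n^2 + 34*n - 24) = (n - 4)*(n + 4)*(n^3 - 7*n + 6) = (n - 4)*(n - 2)*(n + 4)*(n^2 + 2*n - 3) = (n - 4)*(n - 2)*(n + 3)*(n + 4)*(n - 1)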